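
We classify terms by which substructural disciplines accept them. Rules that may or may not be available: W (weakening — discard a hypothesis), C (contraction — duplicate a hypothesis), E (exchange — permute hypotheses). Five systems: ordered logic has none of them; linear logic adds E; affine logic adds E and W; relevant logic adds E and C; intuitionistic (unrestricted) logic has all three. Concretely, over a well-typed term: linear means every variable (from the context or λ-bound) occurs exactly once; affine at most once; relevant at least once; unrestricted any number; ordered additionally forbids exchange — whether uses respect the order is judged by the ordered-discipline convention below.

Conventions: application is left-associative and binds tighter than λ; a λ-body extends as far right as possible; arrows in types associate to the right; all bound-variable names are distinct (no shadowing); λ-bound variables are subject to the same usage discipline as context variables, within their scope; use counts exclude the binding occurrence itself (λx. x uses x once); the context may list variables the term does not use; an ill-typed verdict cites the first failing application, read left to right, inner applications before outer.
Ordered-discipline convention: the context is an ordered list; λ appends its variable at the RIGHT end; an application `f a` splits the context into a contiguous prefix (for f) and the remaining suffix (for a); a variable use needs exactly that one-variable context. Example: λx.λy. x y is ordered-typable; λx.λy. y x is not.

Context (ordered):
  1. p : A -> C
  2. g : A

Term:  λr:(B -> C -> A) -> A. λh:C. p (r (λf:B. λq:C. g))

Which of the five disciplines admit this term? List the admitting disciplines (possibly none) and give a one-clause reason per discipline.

admitted by: affine, unrestricted
counts: p: 1×; g: 1×; r (bound): 1×; h (bound): 0×; f (bound): 0×; q (bound): 0×
use order (left to right): p, r, g
typing: ✓ — ((B -> C -> A) -> A) -> C -> C
ordered: ✗ — h, f, q left unused
linear: ✗ — h, f, q left unused
affine: ✓ — at most one use each (p, g, r, h, f, q)
relevant: ✗ — h, f, q left unused
unrestricted: ✓ — well-typed at ((B -> C -> A) -> A) -> C -> C; no restrictions here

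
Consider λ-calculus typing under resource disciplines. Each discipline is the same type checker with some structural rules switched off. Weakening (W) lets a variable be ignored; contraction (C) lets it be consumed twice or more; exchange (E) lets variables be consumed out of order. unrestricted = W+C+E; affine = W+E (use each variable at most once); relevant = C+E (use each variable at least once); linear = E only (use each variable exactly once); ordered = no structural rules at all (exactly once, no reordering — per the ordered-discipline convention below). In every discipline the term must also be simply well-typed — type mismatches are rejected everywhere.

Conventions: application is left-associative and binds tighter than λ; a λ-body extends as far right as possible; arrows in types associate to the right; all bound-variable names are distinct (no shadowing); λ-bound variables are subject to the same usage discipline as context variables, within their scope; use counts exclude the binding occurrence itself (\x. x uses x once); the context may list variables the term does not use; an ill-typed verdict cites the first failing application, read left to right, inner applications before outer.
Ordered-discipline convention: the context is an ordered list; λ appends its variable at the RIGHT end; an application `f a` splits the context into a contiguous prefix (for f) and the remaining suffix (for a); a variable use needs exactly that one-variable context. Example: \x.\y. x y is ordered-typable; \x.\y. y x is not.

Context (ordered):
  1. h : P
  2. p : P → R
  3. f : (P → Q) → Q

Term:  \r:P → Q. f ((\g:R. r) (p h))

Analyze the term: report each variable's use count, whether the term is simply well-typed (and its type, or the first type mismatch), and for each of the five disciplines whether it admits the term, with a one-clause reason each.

use counts: h: 1, p: 1, f: 1, r [bound]: 1, g [bound]: 0
order of uses: f, r, p, h
typing: the term checks, with type (P → Q) → Q
ordered: ✗ — needs weakening: g unused
linear: ✗ — needs weakening: g unused
affine: ✓ — h, p, f, r, g: no repeats, contraction unneeded
relevant: ✗ — needs weakening: g unused
unrestricted: ✓ — well-typed at (P → Q) → Q; no restrictions here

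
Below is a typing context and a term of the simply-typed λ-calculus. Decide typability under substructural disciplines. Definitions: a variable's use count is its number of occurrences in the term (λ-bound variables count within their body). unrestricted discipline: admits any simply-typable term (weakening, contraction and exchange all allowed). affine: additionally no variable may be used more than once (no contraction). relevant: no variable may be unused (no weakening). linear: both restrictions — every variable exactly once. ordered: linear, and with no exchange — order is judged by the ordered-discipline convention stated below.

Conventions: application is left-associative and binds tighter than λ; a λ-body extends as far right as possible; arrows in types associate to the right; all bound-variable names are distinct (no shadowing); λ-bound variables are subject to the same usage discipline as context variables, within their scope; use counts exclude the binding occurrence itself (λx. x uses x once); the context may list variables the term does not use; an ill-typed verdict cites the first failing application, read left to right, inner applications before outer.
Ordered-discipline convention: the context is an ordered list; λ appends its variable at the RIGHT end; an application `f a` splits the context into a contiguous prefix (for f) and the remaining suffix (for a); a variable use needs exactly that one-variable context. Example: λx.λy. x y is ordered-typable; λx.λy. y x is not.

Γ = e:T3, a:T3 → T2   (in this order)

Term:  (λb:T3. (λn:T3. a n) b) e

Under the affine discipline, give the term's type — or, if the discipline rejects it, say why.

term : T2
counts: e: 1, a: 1, b (λ-bound): 1, n (λ-bound): 1
left-to-right use order: a, n, b, e
typing: ✓ — T2
across the five disciplines: ordered ✗ | linear ✓ | affine ✓ | relevant ✓ | unrestricted ✓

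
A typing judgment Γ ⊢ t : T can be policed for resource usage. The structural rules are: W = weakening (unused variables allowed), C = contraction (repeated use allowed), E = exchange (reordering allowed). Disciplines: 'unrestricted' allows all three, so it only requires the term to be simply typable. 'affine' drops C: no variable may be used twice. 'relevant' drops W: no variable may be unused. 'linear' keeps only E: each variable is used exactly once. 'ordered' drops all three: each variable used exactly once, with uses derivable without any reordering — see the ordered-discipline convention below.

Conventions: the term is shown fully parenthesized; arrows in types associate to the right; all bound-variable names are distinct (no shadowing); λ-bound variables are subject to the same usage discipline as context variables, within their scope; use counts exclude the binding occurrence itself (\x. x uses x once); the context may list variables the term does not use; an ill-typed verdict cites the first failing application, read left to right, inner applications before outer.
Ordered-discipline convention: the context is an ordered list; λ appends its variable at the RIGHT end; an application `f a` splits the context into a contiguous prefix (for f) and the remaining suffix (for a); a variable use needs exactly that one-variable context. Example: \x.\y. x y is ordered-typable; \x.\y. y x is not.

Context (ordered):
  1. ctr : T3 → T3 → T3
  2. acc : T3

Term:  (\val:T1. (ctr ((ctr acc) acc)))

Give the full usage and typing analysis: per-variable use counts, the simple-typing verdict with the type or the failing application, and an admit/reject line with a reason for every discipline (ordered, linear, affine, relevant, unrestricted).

use counts: ctr=2; acc=2; val (λ-bound)=0
use order (left to right): ctr, ctr, acc, acc
typing: the term checks, with type T1 → T3 → T3
ordered: ✗, needs contraction — ctr ×2, acc ×2; unused: val — weakening required
linear: ✗, needs contraction — ctr ×2, acc ×2; unused: val — weakening required
affine: ✗, needs contraction — ctr ×2, acc ×2
relevant: ✗, unused: val — weakening required
unrestricted: ✓, typability at T1 → T3 → T3 is all that's needed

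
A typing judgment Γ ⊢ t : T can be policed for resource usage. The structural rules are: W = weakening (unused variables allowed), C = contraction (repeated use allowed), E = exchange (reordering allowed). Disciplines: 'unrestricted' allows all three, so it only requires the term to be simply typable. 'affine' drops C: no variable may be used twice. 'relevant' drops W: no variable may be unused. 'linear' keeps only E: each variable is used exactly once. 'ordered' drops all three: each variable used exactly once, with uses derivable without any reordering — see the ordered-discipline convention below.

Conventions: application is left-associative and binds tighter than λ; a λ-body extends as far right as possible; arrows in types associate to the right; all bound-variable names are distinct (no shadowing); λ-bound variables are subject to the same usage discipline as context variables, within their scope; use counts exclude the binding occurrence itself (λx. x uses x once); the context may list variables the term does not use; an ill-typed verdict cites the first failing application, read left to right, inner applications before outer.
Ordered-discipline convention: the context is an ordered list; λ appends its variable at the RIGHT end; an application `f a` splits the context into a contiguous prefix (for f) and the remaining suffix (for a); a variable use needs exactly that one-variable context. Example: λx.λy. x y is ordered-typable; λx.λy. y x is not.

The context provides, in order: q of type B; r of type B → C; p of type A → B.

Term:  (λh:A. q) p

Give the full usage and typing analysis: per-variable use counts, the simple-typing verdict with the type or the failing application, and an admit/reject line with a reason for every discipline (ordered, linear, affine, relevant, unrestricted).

variable uses: q ×1, r ×0, p ×1, h (bound) ×0
left-to-right use order: q, p
typing: ill-typed: argument of type A → B where A is required
ordered ✗ (not simply typable)
linear ✗ (fails simple typing)
affine ✗ (a type mismatch blocks all five)
relevant ✗ (the type mismatch rejects it)
unrestricted ✗ (not simply typable)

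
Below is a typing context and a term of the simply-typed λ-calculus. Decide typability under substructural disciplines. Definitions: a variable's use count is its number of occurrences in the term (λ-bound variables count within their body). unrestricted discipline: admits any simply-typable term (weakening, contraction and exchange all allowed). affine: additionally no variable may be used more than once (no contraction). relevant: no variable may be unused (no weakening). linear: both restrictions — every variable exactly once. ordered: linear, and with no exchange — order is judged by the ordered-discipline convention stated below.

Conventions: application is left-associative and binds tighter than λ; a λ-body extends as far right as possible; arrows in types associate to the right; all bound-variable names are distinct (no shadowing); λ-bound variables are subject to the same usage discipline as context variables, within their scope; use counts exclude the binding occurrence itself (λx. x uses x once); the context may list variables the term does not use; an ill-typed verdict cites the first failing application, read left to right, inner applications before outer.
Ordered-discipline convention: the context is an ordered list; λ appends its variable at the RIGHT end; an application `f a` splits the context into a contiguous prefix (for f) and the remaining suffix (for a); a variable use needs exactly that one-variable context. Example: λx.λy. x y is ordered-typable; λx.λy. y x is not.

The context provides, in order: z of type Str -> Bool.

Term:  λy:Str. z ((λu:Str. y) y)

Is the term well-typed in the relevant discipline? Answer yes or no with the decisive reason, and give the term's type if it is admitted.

no — u left unused
usage: z: 1×, y (bound): 2×, u (bound): 0×
uses in reading order: z, y, y
typing: well-typed — term : Str -> Bool
per-discipline verdicts: ordered ✗ · linear ✗ · affine ✗ · relevant ✗ · unrestricted ✓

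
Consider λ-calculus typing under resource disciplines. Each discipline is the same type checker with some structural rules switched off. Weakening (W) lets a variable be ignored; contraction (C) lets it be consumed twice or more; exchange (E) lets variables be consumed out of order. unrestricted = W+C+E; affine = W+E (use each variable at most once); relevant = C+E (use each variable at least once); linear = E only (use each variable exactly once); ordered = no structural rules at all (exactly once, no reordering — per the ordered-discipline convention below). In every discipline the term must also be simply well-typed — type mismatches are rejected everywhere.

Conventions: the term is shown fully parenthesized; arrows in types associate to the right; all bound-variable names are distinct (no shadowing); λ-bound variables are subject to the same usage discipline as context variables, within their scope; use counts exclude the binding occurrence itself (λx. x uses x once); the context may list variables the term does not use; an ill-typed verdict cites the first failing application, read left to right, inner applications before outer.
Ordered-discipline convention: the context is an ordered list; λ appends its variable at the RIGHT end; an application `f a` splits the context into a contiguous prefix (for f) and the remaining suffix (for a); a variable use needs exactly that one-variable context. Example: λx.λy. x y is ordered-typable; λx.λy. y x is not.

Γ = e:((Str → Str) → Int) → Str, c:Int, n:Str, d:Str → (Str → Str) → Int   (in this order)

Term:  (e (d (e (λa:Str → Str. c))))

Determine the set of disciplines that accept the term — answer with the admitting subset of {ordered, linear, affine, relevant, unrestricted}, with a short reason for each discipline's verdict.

admitted by: unrestricted
variable uses: e ×2; c ×1; n ×0; d ×1; a (λ-bound) ×0
use order (left to right): e, d, e, c
typing: well-typed at Str
ordered: ✗ — repeated use of e ×2; needs weakening: n, a unused
linear: ✗ — repeated use of e ×2; needs weakening: n, a unused
affine: ✗ — repeated use of e ×2
relevant: ✗ — needs weakening: n, a unused
unrestricted: ✓ — well-typed at Str; no restrictions here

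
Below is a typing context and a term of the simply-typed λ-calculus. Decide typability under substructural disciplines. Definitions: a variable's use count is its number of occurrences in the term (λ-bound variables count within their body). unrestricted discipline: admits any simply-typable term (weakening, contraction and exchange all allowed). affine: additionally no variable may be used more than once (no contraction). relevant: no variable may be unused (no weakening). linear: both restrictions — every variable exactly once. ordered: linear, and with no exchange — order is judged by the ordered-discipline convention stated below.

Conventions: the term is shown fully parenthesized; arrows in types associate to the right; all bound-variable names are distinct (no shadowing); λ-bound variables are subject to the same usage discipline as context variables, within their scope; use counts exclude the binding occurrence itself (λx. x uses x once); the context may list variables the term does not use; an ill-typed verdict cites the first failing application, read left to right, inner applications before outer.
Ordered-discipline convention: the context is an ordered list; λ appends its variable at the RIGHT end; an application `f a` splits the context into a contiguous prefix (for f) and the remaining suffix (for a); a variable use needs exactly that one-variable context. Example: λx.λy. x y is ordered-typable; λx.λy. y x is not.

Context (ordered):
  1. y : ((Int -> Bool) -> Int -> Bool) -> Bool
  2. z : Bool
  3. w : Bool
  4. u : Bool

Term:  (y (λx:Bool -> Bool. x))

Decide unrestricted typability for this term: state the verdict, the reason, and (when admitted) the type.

no — not simply typable
counts: y ×1; z ×0; w ×0; u ×0; x (bound) ×1
use order (left to right): y, x
typing: ill-typed: an application expects (Int -> Bool) -> Int -> Bool but receives (Bool -> Bool) -> Bool -> Bool
all disciplines: ordered ✗, linear ✗, affine ✗, relevant ✗, unrestricted ✗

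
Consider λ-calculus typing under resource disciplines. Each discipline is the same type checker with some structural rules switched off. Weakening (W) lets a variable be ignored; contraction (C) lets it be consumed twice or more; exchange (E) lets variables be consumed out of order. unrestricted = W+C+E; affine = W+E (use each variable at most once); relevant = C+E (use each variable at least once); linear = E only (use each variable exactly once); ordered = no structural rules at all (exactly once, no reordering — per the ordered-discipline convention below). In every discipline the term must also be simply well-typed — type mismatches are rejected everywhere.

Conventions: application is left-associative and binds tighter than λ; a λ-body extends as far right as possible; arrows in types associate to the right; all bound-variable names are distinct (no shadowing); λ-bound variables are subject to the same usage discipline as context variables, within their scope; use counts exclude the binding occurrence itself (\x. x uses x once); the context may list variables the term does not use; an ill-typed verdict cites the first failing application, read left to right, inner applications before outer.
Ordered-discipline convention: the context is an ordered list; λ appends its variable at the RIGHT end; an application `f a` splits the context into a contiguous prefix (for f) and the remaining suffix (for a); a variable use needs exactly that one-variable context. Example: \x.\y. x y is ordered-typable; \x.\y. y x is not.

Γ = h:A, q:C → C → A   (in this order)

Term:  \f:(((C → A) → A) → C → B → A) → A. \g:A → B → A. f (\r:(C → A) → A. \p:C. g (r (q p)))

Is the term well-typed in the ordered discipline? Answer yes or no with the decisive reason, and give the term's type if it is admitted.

no — needs weakening: h unused
counts: h: 0; q: 1; f (bound): 1; g (bound): 1; r (bound): 1; p (bound): 1
use order (left to right): f, g, r, q, p
typing: well-typed at ((((C → A) → A) → C → B → A) → A) → (A → B → A) → A
all disciplines: ordered ✗ · linear ✗ · affine ✓ · relevant ✗ · unrestricted ✓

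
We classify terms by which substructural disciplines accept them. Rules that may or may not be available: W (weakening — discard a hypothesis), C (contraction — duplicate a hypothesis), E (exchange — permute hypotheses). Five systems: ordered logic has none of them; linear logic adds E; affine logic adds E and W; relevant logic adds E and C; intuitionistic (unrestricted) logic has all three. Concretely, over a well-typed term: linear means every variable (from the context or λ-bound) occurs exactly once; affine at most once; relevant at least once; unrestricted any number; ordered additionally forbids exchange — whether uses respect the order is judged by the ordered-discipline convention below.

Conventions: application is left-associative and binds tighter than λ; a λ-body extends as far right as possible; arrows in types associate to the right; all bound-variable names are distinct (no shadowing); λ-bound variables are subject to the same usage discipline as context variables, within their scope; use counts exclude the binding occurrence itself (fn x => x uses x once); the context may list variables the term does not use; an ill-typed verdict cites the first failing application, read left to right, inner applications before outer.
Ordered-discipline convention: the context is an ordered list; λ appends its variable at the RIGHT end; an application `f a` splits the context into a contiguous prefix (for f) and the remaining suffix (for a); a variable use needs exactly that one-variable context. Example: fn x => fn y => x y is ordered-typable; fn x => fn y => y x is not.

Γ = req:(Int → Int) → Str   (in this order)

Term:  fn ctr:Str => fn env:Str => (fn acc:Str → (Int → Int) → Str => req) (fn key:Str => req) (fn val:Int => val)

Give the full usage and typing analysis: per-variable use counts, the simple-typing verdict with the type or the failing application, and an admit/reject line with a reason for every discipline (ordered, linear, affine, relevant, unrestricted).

variable uses: req: 2×; ctr (bound): 0×; env (bound): 0×; acc (bound): 0×; key (bound): 0×; val (bound): 1×
use order (left to right): req, req, val
typing: the term checks, with type Str → Str → Str
ordered ✗ (needs contraction — req ×2; unused: ctr, env, acc, key — weakening required)
linear ✗ (needs contraction — req ×2; unused: ctr, env, acc, key — weakening required)
affine ✗ (needs contraction — req ×2)
relevant ✗ (unused: ctr, env, acc, key — weakening required)
unrestricted ✓ (simply typable at Str → Str → Str; W, C, E all held)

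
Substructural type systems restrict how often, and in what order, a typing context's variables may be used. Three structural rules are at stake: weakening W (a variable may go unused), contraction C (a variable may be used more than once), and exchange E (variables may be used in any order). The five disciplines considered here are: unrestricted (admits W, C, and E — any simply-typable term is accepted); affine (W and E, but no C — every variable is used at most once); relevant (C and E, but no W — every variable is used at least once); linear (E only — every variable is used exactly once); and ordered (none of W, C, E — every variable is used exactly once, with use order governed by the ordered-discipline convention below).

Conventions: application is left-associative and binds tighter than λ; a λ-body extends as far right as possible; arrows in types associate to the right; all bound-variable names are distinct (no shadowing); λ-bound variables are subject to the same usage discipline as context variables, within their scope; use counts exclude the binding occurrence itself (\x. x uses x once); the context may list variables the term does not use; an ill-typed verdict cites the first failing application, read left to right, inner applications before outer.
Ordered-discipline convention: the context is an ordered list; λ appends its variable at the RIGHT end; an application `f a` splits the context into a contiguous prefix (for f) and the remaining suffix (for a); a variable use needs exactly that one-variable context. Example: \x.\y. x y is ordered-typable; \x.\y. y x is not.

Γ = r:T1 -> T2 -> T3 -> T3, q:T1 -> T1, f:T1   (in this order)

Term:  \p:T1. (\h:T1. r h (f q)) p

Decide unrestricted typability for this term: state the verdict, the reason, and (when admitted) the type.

no — fails simple typing
usage: r: 1×; q: 1×; f: 1×; p (λ-bound): 1×; h (λ-bound): 1×
use order (left to right): r, h, f, q, p
typing: ill-typed: can't apply a value of type T1
summary: ordered ✗ | linear ✗ | affine ✗ | relevant ✗ | unrestricted ✗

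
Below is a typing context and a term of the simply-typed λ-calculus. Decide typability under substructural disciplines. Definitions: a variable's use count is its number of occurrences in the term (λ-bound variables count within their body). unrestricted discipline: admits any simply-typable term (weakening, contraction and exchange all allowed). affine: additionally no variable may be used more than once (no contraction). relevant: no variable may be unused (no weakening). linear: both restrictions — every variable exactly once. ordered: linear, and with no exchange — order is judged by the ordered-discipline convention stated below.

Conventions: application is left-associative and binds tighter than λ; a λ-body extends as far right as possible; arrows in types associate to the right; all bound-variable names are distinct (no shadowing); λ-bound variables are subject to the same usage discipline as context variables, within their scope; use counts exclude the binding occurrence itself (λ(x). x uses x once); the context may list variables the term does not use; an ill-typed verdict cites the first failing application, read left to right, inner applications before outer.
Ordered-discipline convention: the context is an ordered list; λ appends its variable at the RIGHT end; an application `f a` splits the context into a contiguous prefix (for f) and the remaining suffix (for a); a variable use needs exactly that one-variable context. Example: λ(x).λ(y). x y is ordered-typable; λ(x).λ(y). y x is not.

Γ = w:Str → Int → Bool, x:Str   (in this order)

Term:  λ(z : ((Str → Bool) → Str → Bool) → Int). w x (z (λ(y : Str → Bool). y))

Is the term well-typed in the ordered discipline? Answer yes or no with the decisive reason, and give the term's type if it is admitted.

yes — single-use (w, x, z, y), ordered derivation ok; term : (((Str → Bool) → Str → Bool) → Int) → Bool
counts: w: 1; x: 1; z (bound): 1; y (bound): 1
order of uses: w, x, z, y
typing: well-typed at (((Str → Bool) → Str → Bool) → Int) → Bool
across the five disciplines: ordered ✓ · linear ✓ · affine ✓ · relevant ✓ · unrestricted ✓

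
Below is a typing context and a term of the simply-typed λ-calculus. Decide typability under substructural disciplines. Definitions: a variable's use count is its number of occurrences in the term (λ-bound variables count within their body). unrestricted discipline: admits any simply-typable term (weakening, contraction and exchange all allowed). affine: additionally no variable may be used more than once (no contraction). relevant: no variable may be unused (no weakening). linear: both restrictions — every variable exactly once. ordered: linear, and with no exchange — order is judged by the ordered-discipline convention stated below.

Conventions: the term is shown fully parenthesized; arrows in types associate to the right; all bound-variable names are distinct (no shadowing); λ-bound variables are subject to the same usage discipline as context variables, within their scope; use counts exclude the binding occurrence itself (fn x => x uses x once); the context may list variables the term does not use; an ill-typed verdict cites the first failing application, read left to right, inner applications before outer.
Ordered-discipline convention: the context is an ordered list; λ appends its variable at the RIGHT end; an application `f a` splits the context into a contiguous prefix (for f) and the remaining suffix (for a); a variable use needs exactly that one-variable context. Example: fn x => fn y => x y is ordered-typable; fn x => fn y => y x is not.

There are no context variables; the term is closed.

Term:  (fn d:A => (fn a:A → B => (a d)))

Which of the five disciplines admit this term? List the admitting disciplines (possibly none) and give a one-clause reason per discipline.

admitted in: linear, affine, relevant, unrestricted
usage: d [bound]=1, a [bound]=1
left-to-right use order: a, d
typing: the term checks, with type A → (A → B) → B
ordered: ✗ — use order a, d needs exchange
linear: ✓ — exactly-once usage across d, a
affine: ✓ — no duplicate uses among d, a
relevant: ✓ — none of d, a goes unused
unrestricted: ✓ — well-typed at A → (A → B) → B; no restrictions here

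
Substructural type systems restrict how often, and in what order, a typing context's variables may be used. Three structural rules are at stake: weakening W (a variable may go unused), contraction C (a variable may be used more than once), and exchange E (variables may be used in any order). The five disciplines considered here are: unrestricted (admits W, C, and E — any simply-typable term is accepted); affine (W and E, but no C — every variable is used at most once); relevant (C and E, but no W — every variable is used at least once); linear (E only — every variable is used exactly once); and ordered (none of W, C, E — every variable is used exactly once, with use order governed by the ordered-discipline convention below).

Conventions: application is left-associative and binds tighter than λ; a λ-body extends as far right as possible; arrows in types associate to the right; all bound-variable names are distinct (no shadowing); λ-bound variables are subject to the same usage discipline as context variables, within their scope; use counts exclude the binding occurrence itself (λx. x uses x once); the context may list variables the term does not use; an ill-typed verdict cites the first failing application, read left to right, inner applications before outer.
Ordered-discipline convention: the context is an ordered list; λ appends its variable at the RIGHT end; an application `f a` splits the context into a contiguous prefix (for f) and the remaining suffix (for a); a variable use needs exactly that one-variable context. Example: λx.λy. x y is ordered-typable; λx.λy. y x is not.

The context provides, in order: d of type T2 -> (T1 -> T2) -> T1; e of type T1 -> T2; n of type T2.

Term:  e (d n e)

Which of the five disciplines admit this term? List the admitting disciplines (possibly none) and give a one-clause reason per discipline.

admitted by: relevant, unrestricted
use counts: d=1, e=2, n=1
order of uses: e, d, n, e
typing: ✓ — T2
ordered ✗ (needs contraction — e ×2)
linear ✗ (needs contraction — e ×2)
affine ✗ (needs contraction — e ×2)
relevant ✓ (every one of d, e, n appears)
unrestricted ✓ (typability at T2 is all that's needed)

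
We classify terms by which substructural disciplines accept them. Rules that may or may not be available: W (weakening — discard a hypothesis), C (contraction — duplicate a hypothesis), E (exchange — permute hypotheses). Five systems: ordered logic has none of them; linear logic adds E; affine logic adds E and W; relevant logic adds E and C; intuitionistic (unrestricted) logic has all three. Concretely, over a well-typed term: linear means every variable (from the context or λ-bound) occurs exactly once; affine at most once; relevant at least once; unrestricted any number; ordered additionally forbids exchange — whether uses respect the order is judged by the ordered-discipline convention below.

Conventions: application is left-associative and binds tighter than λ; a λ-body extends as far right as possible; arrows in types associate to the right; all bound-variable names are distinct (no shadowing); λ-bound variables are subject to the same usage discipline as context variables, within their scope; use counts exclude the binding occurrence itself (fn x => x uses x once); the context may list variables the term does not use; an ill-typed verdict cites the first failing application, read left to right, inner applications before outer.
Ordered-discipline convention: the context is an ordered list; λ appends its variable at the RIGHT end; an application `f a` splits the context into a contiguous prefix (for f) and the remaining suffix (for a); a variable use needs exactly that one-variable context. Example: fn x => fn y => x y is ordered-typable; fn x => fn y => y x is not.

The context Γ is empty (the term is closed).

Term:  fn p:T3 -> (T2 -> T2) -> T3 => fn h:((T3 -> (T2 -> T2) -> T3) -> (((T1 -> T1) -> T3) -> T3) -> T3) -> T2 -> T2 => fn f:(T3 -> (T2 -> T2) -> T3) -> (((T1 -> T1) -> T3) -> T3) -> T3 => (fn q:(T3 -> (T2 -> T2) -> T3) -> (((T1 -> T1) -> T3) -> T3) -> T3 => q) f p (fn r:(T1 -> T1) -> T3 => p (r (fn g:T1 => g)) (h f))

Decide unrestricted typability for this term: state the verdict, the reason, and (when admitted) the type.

yes — typability at (T3 -> (T2 -> T2) -> T3) -> (((T3 -> (T2 -> T2) -> T3) -> (((T1 -> T1) -> T3) -> T3) -> T3) -> T2 -> T2) -> ((T3 -> (T2 -> T2) -> T3) -> (((T1 -> T1) -> T3) -> T3) -> T3) -> T3 is all that's needed; term : (T3 -> (T2 -> T2) -> T3) -> (((T3 -> (T2 -> T2) -> T3) -> (((T1 -> T1) -> T3) -> T3) -> T3) -> T2 -> T2) -> ((T3 -> (T2 -> T2) -> T3) -> (((T1 -> T1) -> T3) -> T3) -> T3) -> T3
use counts: p [bound]: 2; h [bound]: 1; f [bound]: 2; q [bound]: 1; r [bound]: 1; g [bound]: 1
uses in reading order: q, f, p, p, r, g, h, f
typing: well-typed — term : (T3 -> (T2 -> T2) -> T3) -> (((T3 -> (T2 -> T2) -> T3) -> (((T1 -> T1) -> T3) -> T3) -> T3) -> T2 -> T2) -> ((T3 -> (T2 -> T2) -> T3) -> (((T1 -> T1) -> T3) -> T3) -> T3) -> T3
across the five disciplines: ordered ✗, linear ✗, affine ✗, relevant ✓, unrestricted ✓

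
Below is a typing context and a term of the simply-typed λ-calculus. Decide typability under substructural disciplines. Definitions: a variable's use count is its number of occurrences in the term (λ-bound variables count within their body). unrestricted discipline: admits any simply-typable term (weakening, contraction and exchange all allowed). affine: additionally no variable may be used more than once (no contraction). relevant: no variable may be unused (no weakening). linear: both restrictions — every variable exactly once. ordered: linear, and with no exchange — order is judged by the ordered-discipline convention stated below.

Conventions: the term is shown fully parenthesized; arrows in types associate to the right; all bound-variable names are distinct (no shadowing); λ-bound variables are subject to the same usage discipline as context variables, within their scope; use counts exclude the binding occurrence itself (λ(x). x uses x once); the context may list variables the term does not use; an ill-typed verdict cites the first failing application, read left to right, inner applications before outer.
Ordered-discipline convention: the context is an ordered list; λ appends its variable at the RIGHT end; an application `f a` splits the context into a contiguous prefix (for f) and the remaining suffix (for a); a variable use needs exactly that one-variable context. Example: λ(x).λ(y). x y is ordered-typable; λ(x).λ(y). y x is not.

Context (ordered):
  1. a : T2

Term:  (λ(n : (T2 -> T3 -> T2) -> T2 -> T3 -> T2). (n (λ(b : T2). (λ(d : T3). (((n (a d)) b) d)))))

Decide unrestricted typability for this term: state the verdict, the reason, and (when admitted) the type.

no — a type mismatch blocks all five
usage: a ×1, n (bound) ×2, b (bound) ×1, d (bound) ×2
uses in reading order: n, n, a, d, b, d
typing: ill-typed: non-arrow in function slot: T2
per-discipline verdicts: ordered ✗ · linear ✗ · affine ✗ · relevant ✗ · unrestricted ✗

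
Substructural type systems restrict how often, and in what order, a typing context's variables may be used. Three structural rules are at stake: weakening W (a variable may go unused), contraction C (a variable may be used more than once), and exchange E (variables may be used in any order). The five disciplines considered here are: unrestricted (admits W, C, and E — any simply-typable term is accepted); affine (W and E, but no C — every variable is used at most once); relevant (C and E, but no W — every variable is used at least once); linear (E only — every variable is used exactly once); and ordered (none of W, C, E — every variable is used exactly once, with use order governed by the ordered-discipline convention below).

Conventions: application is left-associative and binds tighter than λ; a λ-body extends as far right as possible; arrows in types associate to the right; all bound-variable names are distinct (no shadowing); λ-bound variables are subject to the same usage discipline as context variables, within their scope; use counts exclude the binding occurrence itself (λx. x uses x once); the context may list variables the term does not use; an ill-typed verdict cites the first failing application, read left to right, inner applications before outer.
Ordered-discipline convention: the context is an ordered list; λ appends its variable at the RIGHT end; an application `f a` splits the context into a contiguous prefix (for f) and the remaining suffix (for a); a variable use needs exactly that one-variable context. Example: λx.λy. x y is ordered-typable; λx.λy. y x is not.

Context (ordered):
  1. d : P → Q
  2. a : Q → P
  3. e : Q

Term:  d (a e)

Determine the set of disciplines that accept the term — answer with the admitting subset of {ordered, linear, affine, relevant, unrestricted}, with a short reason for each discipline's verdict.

admitted by: ordered, linear, affine, relevant, unrestricted
variable uses: d: 1; a: 1; e: 1
use order (left to right): d, a, e
typing: the term checks, with type Q
ordered ✓ (one use each (d, a, e); ordered split holds)
linear ✓ (d, a, e: one use apiece)
affine ✓ (d, a, e: no repeats, contraction unneeded)
relevant ✓ (every one of d, a, e appears)
unrestricted ✓ (simply typable at Q; W, C, E all held)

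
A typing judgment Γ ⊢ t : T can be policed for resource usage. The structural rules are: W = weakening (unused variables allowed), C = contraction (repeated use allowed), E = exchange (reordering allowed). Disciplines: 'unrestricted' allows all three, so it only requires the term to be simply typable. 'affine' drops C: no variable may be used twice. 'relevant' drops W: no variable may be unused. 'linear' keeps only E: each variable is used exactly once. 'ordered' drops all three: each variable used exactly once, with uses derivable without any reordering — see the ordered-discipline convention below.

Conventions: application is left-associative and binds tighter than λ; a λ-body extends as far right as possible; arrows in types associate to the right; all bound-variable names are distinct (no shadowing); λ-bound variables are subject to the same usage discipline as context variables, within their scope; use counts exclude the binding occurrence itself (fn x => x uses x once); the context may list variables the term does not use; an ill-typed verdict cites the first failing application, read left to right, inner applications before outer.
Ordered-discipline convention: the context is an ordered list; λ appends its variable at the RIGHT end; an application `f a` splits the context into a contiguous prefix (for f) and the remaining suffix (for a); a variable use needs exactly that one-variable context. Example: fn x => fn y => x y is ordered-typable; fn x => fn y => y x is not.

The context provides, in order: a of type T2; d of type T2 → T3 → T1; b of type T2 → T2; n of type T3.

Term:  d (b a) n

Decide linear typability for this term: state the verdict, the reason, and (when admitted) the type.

yes — single use per variable (a, d, b, n); term : T1
counts: a: 1; d: 1; b: 1; n: 1
order of uses: d, b, a, n
typing: well-typed — term : T1
summary: ordered ✗; linear ✓; affine ✓; relevant ✓; unrestricted ✓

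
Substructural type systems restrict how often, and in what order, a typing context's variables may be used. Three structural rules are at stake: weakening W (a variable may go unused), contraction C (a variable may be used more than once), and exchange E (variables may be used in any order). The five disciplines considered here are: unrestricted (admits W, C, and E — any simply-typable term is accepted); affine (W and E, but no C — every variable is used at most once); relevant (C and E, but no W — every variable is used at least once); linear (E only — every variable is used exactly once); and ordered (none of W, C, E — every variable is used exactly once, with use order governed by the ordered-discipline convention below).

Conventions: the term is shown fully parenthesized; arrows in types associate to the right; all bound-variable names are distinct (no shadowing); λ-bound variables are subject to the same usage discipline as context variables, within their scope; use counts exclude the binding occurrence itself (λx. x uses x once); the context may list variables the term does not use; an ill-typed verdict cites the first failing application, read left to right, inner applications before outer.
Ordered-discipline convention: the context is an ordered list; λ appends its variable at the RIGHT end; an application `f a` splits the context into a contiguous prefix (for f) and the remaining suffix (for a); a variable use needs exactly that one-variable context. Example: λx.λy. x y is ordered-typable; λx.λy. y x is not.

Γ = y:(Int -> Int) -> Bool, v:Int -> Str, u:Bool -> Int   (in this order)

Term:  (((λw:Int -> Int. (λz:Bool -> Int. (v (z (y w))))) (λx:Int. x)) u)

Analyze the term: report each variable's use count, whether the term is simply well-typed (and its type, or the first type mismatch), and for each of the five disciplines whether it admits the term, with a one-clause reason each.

usage: y: 1, v: 1, u: 1, w (λ-bound): 1, z (λ-bound): 1, x (λ-bound): 1
left-to-right use order: v, z, y, w, x, u
typing: ✓ — Str
ordered: ✗, no contiguous prefix/suffix split fits v, z, y, w, x, u
linear: ✓, single use per variable (y, v, u, w, z, x)
affine: ✓, no duplicate uses among y, v, u, w, z, x
relevant: ✓, none of y, v, u, w, z, x goes unused
unrestricted: ✓, well-typed at Str; no restrictions here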